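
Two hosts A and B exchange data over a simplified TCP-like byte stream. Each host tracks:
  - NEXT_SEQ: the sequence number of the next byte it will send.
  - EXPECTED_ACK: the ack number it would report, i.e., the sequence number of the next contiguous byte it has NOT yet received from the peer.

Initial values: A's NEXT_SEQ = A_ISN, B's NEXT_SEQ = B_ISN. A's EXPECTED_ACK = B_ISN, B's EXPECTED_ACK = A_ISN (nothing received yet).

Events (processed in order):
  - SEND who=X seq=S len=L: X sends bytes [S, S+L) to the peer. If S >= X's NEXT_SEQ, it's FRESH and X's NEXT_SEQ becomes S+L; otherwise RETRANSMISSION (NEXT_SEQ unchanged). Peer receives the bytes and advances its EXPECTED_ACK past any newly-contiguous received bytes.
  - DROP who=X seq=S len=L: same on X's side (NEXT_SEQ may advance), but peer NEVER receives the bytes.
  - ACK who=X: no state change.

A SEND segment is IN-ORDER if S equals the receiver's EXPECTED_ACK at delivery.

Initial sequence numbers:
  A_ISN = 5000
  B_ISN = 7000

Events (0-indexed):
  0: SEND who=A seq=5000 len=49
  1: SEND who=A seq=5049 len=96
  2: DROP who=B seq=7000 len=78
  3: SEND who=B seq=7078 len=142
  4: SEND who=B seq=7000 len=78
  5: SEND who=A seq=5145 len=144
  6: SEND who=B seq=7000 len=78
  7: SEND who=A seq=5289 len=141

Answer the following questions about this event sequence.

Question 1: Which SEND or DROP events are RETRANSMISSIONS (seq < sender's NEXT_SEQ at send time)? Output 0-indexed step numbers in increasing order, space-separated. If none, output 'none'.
Answer: 4 6

Derivation:
Step 0: SEND seq=5000 -> fresh
Step 1: SEND seq=5049 -> fresh
Step 2: DROP seq=7000 -> fresh
Step 3: SEND seq=7078 -> fresh
Step 4: SEND seq=7000 -> retransmit
Step 5: SEND seq=5145 -> fresh
Step 6: SEND seq=7000 -> retransmit
Step 7: SEND seq=5289 -> fresh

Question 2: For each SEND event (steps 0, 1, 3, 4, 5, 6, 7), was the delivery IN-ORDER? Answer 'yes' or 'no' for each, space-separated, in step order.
Step 0: SEND seq=5000 -> in-order
Step 1: SEND seq=5049 -> in-order
Step 3: SEND seq=7078 -> out-of-order
Step 4: SEND seq=7000 -> in-order
Step 5: SEND seq=5145 -> in-order
Step 6: SEND seq=7000 -> out-of-order
Step 7: SEND seq=5289 -> in-order

Answer: yes yes no yes yes no yes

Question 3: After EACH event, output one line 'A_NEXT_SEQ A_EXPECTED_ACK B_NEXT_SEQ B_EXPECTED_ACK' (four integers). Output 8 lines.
5049 7000 7000 5049
5145 7000 7000 5145
5145 7000 7078 5145
5145 7000 7220 5145
5145 7220 7220 5145
5289 7220 7220 5289
5289 7220 7220 5289
5430 7220 7220 5430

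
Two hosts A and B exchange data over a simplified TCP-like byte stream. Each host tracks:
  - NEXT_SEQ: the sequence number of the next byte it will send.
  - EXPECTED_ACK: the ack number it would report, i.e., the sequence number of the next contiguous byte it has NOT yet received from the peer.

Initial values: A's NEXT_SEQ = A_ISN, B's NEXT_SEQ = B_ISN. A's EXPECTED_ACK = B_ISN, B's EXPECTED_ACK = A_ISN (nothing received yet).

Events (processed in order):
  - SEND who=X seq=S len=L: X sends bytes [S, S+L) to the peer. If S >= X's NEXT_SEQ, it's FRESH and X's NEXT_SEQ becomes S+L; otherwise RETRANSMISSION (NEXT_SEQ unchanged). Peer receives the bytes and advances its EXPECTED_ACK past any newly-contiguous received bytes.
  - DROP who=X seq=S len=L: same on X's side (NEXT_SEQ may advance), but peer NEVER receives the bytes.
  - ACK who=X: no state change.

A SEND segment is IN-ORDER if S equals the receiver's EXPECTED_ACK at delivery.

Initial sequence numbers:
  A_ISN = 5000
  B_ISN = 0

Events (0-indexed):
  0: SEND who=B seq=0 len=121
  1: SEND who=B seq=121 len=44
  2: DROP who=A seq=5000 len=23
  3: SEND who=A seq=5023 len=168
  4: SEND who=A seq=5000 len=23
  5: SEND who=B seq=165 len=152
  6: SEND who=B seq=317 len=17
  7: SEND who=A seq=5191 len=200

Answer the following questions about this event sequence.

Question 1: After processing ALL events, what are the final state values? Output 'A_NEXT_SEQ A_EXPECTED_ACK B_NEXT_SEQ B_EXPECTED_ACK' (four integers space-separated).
After event 0: A_seq=5000 A_ack=121 B_seq=121 B_ack=5000
After event 1: A_seq=5000 A_ack=165 B_seq=165 B_ack=5000
After event 2: A_seq=5023 A_ack=165 B_seq=165 B_ack=5000
After event 3: A_seq=5191 A_ack=165 B_seq=165 B_ack=5000
After event 4: A_seq=5191 A_ack=165 B_seq=165 B_ack=5191
After event 5: A_seq=5191 A_ack=317 B_seq=317 B_ack=5191
After event 6: A_seq=5191 A_ack=334 B_seq=334 B_ack=5191
After event 7: A_seq=5391 A_ack=334 B_seq=334 B_ack=5391

Answer: 5391 334 334 5391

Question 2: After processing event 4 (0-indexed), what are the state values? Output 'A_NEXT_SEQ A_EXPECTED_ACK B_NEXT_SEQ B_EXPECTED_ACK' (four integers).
After event 0: A_seq=5000 A_ack=121 B_seq=121 B_ack=5000
After event 1: A_seq=5000 A_ack=165 B_seq=165 B_ack=5000
After event 2: A_seq=5023 A_ack=165 B_seq=165 B_ack=5000
After event 3: A_seq=5191 A_ack=165 B_seq=165 B_ack=5000
After event 4: A_seq=5191 A_ack=165 B_seq=165 B_ack=5191

5191 165 165 5191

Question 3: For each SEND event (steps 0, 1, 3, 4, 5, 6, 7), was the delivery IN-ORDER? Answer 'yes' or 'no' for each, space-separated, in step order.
Step 0: SEND seq=0 -> in-order
Step 1: SEND seq=121 -> in-order
Step 3: SEND seq=5023 -> out-of-order
Step 4: SEND seq=5000 -> in-order
Step 5: SEND seq=165 -> in-order
Step 6: SEND seq=317 -> in-order
Step 7: SEND seq=5191 -> in-order

Answer: yes yes no yes yes yes yes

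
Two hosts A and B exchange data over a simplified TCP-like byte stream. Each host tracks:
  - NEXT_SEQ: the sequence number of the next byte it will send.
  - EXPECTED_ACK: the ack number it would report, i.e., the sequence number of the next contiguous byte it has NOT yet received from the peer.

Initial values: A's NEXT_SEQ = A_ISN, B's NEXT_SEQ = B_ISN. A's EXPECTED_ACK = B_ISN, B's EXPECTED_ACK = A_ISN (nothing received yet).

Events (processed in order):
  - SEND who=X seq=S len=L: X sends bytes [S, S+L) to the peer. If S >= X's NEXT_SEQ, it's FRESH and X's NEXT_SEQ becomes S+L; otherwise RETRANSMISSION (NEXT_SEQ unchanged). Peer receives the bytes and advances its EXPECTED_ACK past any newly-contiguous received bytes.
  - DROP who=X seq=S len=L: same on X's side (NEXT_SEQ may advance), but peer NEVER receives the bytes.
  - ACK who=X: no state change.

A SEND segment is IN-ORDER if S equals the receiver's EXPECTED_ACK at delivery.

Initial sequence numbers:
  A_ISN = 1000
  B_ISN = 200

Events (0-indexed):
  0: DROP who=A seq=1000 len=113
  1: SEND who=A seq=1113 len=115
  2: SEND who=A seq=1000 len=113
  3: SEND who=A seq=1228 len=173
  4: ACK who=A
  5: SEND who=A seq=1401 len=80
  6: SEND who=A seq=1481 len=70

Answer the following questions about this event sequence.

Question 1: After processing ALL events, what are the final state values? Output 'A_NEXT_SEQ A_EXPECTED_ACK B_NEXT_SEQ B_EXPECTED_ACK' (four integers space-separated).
Answer: 1551 200 200 1551

Derivation:
After event 0: A_seq=1113 A_ack=200 B_seq=200 B_ack=1000
After event 1: A_seq=1228 A_ack=200 B_seq=200 B_ack=1000
After event 2: A_seq=1228 A_ack=200 B_seq=200 B_ack=1228
After event 3: A_seq=1401 A_ack=200 B_seq=200 B_ack=1401
After event 4: A_seq=1401 A_ack=200 B_seq=200 B_ack=1401
After event 5: A_seq=1481 A_ack=200 B_seq=200 B_ack=1481
After event 6: A_seq=1551 A_ack=200 B_seq=200 B_ack=1551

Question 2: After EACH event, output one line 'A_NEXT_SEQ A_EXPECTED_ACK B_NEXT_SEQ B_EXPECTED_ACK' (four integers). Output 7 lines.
1113 200 200 1000
1228 200 200 1000
1228 200 200 1228
1401 200 200 1401
1401 200 200 1401
1481 200 200 1481
1551 200 200 1551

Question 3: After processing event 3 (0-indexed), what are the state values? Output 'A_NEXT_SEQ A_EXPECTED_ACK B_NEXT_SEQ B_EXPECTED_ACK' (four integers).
After event 0: A_seq=1113 A_ack=200 B_seq=200 B_ack=1000
After event 1: A_seq=1228 A_ack=200 B_seq=200 B_ack=1000
After event 2: A_seq=1228 A_ack=200 B_seq=200 B_ack=1228
After event 3: A_seq=1401 A_ack=200 B_seq=200 B_ack=1401

1401 200 200 1401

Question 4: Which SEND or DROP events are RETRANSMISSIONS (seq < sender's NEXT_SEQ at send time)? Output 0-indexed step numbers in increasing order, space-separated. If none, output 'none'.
Step 0: DROP seq=1000 -> fresh
Step 1: SEND seq=1113 -> fresh
Step 2: SEND seq=1000 -> retransmit
Step 3: SEND seq=1228 -> fresh
Step 5: SEND seq=1401 -> fresh
Step 6: SEND seq=1481 -> fresh

Answer: 2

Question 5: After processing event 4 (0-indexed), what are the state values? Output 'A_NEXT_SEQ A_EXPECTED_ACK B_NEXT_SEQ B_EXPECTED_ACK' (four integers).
After event 0: A_seq=1113 A_ack=200 B_seq=200 B_ack=1000
After event 1: A_seq=1228 A_ack=200 B_seq=200 B_ack=1000
After event 2: A_seq=1228 A_ack=200 B_seq=200 B_ack=1228
After event 3: A_seq=1401 A_ack=200 B_seq=200 B_ack=1401
After event 4: A_seq=1401 A_ack=200 B_seq=200 B_ack=1401

1401 200 200 1401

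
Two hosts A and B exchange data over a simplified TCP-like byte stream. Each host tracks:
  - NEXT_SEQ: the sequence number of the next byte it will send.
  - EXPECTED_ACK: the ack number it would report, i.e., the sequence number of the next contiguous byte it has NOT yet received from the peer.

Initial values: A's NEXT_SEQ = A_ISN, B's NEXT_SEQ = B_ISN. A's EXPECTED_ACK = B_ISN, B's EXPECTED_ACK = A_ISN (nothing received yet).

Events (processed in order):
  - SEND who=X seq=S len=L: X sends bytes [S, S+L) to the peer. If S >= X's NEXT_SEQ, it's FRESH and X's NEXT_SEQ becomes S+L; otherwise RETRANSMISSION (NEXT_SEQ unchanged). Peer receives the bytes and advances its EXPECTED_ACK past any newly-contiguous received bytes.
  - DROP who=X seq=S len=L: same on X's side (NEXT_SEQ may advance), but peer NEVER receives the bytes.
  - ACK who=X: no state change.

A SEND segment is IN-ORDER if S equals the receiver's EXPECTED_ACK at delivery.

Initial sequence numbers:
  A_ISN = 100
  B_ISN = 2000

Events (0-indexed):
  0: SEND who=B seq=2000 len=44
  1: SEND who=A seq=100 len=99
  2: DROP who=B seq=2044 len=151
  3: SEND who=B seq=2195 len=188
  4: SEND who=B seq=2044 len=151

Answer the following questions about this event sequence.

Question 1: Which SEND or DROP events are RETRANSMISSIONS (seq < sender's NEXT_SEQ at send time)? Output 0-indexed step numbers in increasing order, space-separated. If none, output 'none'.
Answer: 4

Derivation:
Step 0: SEND seq=2000 -> fresh
Step 1: SEND seq=100 -> fresh
Step 2: DROP seq=2044 -> fresh
Step 3: SEND seq=2195 -> fresh
Step 4: SEND seq=2044 -> retransmit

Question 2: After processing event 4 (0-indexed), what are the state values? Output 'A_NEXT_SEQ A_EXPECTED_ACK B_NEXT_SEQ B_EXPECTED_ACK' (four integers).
After event 0: A_seq=100 A_ack=2044 B_seq=2044 B_ack=100
After event 1: A_seq=199 A_ack=2044 B_seq=2044 B_ack=199
After event 2: A_seq=199 A_ack=2044 B_seq=2195 B_ack=199
After event 3: A_seq=199 A_ack=2044 B_seq=2383 B_ack=199
After event 4: A_seq=199 A_ack=2383 B_seq=2383 B_ack=199

199 2383 2383 199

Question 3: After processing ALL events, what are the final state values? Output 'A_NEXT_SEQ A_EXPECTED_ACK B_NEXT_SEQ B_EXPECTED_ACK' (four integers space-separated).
After event 0: A_seq=100 A_ack=2044 B_seq=2044 B_ack=100
After event 1: A_seq=199 A_ack=2044 B_seq=2044 B_ack=199
After event 2: A_seq=199 A_ack=2044 B_seq=2195 B_ack=199
After event 3: A_seq=199 A_ack=2044 B_seq=2383 B_ack=199
After event 4: A_seq=199 A_ack=2383 B_seq=2383 B_ack=199

Answer: 199 2383 2383 199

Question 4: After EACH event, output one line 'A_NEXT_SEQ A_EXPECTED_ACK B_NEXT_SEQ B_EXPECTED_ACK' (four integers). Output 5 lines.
100 2044 2044 100
199 2044 2044 199
199 2044 2195 199
199 2044 2383 199
199 2383 2383 199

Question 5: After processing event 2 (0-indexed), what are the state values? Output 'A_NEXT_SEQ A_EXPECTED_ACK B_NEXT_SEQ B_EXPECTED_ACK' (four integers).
After event 0: A_seq=100 A_ack=2044 B_seq=2044 B_ack=100
After event 1: A_seq=199 A_ack=2044 B_seq=2044 B_ack=199
After event 2: A_seq=199 A_ack=2044 B_seq=2195 B_ack=199

199 2044 2195 199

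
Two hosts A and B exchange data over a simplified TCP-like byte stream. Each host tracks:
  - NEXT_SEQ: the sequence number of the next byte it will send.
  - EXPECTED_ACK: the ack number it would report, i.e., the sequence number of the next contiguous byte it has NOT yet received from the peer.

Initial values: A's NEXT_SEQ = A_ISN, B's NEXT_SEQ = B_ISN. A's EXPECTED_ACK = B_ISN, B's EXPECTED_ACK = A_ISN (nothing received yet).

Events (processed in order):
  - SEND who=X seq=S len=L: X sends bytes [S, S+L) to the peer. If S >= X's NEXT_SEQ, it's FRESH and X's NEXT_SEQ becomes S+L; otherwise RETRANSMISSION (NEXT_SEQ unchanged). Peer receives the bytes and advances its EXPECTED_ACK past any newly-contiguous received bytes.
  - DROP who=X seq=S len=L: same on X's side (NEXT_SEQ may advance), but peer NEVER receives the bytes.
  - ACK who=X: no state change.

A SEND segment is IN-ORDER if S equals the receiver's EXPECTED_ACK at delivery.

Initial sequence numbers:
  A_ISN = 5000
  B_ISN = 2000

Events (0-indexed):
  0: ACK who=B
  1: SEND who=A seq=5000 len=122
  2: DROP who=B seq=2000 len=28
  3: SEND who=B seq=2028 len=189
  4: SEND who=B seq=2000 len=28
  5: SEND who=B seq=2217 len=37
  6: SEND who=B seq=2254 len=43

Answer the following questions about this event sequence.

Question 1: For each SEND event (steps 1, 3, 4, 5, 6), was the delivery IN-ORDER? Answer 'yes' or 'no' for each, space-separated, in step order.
Answer: yes no yes yes yes

Derivation:
Step 1: SEND seq=5000 -> in-order
Step 3: SEND seq=2028 -> out-of-order
Step 4: SEND seq=2000 -> in-order
Step 5: SEND seq=2217 -> in-order
Step 6: SEND seq=2254 -> in-order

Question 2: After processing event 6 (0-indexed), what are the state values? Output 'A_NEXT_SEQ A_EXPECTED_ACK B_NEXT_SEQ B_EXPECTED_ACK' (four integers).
After event 0: A_seq=5000 A_ack=2000 B_seq=2000 B_ack=5000
After event 1: A_seq=5122 A_ack=2000 B_seq=2000 B_ack=5122
After event 2: A_seq=5122 A_ack=2000 B_seq=2028 B_ack=5122
After event 3: A_seq=5122 A_ack=2000 B_seq=2217 B_ack=5122
After event 4: A_seq=5122 A_ack=2217 B_seq=2217 B_ack=5122
After event 5: A_seq=5122 A_ack=2254 B_seq=2254 B_ack=5122
After event 6: A_seq=5122 A_ack=2297 B_seq=2297 B_ack=5122

5122 2297 2297 5122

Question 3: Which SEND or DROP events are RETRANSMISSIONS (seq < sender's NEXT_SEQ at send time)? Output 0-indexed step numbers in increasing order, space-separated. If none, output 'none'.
Step 1: SEND seq=5000 -> fresh
Step 2: DROP seq=2000 -> fresh
Step 3: SEND seq=2028 -> fresh
Step 4: SEND seq=2000 -> retransmit
Step 5: SEND seq=2217 -> fresh
Step 6: SEND seq=2254 -> fresh

Answer: 4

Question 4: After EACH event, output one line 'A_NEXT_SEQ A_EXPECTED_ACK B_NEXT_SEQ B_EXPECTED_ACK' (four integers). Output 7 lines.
5000 2000 2000 5000
5122 2000 2000 5122
5122 2000 2028 5122
5122 2000 2217 5122
5122 2217 2217 5122
5122 2254 2254 5122
5122 2297 2297 5122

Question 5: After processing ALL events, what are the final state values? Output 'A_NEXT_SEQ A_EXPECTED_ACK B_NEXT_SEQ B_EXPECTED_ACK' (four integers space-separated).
Answer: 5122 2297 2297 5122

Derivation:
After event 0: A_seq=5000 A_ack=2000 B_seq=2000 B_ack=5000
After event 1: A_seq=5122 A_ack=2000 B_seq=2000 B_ack=5122
After event 2: A_seq=5122 A_ack=2000 B_seq=2028 B_ack=5122
After event 3: A_seq=5122 A_ack=2000 B_seq=2217 B_ack=5122
After event 4: A_seq=5122 A_ack=2217 B_seq=2217 B_ack=5122
After event 5: A_seq=5122 A_ack=2254 B_seq=2254 B_ack=5122
After event 6: A_seq=5122 A_ack=2297 B_seq=2297 B_ack=5122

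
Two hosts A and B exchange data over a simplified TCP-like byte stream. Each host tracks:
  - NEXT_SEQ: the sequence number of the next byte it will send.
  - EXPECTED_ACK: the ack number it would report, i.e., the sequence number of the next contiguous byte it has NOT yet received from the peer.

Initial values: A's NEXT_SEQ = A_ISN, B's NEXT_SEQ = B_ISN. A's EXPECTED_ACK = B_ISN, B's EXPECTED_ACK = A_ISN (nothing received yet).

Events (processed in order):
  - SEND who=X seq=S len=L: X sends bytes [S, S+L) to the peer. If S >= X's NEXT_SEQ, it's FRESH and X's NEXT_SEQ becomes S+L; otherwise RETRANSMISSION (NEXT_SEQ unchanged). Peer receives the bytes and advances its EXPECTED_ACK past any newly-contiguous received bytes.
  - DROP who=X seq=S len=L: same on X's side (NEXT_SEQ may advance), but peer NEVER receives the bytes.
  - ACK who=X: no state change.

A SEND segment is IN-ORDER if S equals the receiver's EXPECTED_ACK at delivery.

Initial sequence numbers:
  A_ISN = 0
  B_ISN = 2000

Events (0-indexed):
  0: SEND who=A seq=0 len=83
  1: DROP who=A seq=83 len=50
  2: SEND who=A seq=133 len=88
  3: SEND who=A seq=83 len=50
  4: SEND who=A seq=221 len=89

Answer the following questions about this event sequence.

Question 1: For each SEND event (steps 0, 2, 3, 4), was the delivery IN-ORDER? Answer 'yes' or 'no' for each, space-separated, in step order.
Step 0: SEND seq=0 -> in-order
Step 2: SEND seq=133 -> out-of-order
Step 3: SEND seq=83 -> in-order
Step 4: SEND seq=221 -> in-order

Answer: yes no yes yes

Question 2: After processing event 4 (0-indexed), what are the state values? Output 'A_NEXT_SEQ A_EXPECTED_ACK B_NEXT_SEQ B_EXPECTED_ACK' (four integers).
After event 0: A_seq=83 A_ack=2000 B_seq=2000 B_ack=83
After event 1: A_seq=133 A_ack=2000 B_seq=2000 B_ack=83
After event 2: A_seq=221 A_ack=2000 B_seq=2000 B_ack=83
After event 3: A_seq=221 A_ack=2000 B_seq=2000 B_ack=221
After event 4: A_seq=310 A_ack=2000 B_seq=2000 B_ack=310

310 2000 2000 310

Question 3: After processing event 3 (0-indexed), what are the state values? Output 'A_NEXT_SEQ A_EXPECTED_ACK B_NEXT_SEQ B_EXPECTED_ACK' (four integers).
After event 0: A_seq=83 A_ack=2000 B_seq=2000 B_ack=83
After event 1: A_seq=133 A_ack=2000 B_seq=2000 B_ack=83
After event 2: A_seq=221 A_ack=2000 B_seq=2000 B_ack=83
After event 3: A_seq=221 A_ack=2000 B_seq=2000 B_ack=221

221 2000 2000 221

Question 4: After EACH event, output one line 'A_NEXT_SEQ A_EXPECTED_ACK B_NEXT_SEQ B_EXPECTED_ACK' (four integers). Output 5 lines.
83 2000 2000 83
133 2000 2000 83
221 2000 2000 83
221 2000 2000 221
310 2000 2000 310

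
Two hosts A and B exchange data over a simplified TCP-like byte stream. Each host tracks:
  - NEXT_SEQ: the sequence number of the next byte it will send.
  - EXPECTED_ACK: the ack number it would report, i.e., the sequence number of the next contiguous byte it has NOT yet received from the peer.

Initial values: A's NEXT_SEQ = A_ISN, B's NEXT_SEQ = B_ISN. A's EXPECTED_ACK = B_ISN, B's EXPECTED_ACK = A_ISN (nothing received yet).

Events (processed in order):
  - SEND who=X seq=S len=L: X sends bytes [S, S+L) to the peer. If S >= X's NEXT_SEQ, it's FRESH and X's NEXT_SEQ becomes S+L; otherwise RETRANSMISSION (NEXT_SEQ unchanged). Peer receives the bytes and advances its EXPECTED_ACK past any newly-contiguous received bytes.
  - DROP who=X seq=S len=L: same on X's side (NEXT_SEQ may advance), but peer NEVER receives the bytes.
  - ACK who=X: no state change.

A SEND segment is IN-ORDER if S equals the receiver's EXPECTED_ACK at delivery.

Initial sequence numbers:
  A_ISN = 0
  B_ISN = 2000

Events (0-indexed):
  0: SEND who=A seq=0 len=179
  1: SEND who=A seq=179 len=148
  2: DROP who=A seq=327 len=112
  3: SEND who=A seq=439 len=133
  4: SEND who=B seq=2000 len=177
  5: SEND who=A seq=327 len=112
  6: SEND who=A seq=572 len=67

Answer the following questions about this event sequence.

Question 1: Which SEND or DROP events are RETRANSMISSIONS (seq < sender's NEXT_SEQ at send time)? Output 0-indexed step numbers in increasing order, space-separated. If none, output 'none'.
Step 0: SEND seq=0 -> fresh
Step 1: SEND seq=179 -> fresh
Step 2: DROP seq=327 -> fresh
Step 3: SEND seq=439 -> fresh
Step 4: SEND seq=2000 -> fresh
Step 5: SEND seq=327 -> retransmit
Step 6: SEND seq=572 -> fresh

Answer: 5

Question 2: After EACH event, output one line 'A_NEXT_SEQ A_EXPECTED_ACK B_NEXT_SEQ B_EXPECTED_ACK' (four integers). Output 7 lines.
179 2000 2000 179
327 2000 2000 327
439 2000 2000 327
572 2000 2000 327
572 2177 2177 327
572 2177 2177 572
639 2177 2177 639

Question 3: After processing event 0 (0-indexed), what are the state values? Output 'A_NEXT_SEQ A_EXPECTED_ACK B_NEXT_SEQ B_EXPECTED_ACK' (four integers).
After event 0: A_seq=179 A_ack=2000 B_seq=2000 B_ack=179

179 2000 2000 179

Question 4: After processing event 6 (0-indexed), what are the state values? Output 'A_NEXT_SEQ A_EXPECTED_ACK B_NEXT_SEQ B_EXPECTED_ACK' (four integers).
After event 0: A_seq=179 A_ack=2000 B_seq=2000 B_ack=179
After event 1: A_seq=327 A_ack=2000 B_seq=2000 B_ack=327
After event 2: A_seq=439 A_ack=2000 B_seq=2000 B_ack=327
After event 3: A_seq=572 A_ack=2000 B_seq=2000 B_ack=327
After event 4: A_seq=572 A_ack=2177 B_seq=2177 B_ack=327
After event 5: A_seq=572 A_ack=2177 B_seq=2177 B_ack=572
After event 6: A_seq=639 A_ack=2177 B_seq=2177 B_ack=639

639 2177 2177 639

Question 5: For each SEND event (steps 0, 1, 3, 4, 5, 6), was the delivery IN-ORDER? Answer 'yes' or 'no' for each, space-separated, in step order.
Answer: yes yes no yes yes yes

Derivation:
Step 0: SEND seq=0 -> in-order
Step 1: SEND seq=179 -> in-order
Step 3: SEND seq=439 -> out-of-order
Step 4: SEND seq=2000 -> in-order
Step 5: SEND seq=327 -> in-order
Step 6: SEND seq=572 -> in-order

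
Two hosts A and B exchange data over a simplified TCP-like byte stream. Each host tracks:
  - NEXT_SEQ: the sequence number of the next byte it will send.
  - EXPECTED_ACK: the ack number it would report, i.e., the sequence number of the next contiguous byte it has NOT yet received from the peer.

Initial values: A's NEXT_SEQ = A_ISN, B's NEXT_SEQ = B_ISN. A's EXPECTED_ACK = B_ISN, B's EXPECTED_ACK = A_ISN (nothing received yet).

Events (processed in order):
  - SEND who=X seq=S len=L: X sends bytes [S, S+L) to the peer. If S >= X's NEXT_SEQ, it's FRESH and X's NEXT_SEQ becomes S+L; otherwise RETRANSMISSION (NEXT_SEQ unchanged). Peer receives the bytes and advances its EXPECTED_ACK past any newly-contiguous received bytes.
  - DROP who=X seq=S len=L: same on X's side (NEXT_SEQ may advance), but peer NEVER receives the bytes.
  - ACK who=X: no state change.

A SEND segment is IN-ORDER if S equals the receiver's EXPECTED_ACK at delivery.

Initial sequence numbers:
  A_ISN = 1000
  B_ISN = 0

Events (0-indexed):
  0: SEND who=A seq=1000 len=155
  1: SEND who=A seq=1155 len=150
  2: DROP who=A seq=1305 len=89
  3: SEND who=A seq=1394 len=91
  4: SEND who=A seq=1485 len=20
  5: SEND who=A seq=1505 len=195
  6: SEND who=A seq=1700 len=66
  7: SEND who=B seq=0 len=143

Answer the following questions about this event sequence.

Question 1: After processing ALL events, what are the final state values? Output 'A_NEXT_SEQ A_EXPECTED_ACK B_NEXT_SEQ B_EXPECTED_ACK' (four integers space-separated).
After event 0: A_seq=1155 A_ack=0 B_seq=0 B_ack=1155
After event 1: A_seq=1305 A_ack=0 B_seq=0 B_ack=1305
After event 2: A_seq=1394 A_ack=0 B_seq=0 B_ack=1305
After event 3: A_seq=1485 A_ack=0 B_seq=0 B_ack=1305
After event 4: A_seq=1505 A_ack=0 B_seq=0 B_ack=1305
After event 5: A_seq=1700 A_ack=0 B_seq=0 B_ack=1305
After event 6: A_seq=1766 A_ack=0 B_seq=0 B_ack=1305
After event 7: A_seq=1766 A_ack=143 B_seq=143 B_ack=1305

Answer: 1766 143 143 1305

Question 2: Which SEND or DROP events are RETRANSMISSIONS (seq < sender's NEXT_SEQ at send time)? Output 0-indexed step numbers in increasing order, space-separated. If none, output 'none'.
Step 0: SEND seq=1000 -> fresh
Step 1: SEND seq=1155 -> fresh
Step 2: DROP seq=1305 -> fresh
Step 3: SEND seq=1394 -> fresh
Step 4: SEND seq=1485 -> fresh
Step 5: SEND seq=1505 -> fresh
Step 6: SEND seq=1700 -> fresh
Step 7: SEND seq=0 -> fresh

Answer: none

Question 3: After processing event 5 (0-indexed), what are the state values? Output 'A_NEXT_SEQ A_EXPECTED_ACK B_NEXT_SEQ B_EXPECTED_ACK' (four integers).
After event 0: A_seq=1155 A_ack=0 B_seq=0 B_ack=1155
After event 1: A_seq=1305 A_ack=0 B_seq=0 B_ack=1305
After event 2: A_seq=1394 A_ack=0 B_seq=0 B_ack=1305
After event 3: A_seq=1485 A_ack=0 B_seq=0 B_ack=1305
After event 4: A_seq=1505 A_ack=0 B_seq=0 B_ack=1305
After event 5: A_seq=1700 A_ack=0 B_seq=0 B_ack=1305

1700 0 0 1305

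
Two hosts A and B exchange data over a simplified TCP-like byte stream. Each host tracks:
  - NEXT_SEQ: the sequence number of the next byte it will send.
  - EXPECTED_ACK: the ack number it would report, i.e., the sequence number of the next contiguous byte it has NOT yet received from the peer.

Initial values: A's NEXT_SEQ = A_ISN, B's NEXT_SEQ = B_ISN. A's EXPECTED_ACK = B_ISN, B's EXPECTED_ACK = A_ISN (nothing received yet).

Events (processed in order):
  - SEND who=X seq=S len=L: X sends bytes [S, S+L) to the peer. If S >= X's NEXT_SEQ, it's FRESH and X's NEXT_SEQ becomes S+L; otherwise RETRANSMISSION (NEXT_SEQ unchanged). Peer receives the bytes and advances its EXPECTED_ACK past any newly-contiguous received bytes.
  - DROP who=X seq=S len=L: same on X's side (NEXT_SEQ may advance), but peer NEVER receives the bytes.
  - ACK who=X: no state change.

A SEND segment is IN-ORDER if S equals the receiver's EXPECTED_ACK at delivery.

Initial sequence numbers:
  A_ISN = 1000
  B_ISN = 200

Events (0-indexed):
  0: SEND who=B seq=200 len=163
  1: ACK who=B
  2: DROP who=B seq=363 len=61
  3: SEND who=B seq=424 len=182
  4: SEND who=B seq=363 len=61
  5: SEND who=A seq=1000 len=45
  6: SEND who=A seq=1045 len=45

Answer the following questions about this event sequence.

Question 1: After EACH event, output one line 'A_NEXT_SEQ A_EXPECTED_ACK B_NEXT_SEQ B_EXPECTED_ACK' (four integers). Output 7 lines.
1000 363 363 1000
1000 363 363 1000
1000 363 424 1000
1000 363 606 1000
1000 606 606 1000
1045 606 606 1045
1090 606 606 1090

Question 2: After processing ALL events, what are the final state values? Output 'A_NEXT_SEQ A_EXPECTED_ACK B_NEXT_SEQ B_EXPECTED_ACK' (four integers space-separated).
Answer: 1090 606 606 1090

Derivation:
After event 0: A_seq=1000 A_ack=363 B_seq=363 B_ack=1000
After event 1: A_seq=1000 A_ack=363 B_seq=363 B_ack=1000
After event 2: A_seq=1000 A_ack=363 B_seq=424 B_ack=1000
After event 3: A_seq=1000 A_ack=363 B_seq=606 B_ack=1000
After event 4: A_seq=1000 A_ack=606 B_seq=606 B_ack=1000
After event 5: A_seq=1045 A_ack=606 B_seq=606 B_ack=1045
After event 6: A_seq=1090 A_ack=606 B_seq=606 B_ack=1090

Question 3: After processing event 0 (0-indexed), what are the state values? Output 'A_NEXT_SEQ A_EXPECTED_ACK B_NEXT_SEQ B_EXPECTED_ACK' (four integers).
After event 0: A_seq=1000 A_ack=363 B_seq=363 B_ack=1000

1000 363 363 1000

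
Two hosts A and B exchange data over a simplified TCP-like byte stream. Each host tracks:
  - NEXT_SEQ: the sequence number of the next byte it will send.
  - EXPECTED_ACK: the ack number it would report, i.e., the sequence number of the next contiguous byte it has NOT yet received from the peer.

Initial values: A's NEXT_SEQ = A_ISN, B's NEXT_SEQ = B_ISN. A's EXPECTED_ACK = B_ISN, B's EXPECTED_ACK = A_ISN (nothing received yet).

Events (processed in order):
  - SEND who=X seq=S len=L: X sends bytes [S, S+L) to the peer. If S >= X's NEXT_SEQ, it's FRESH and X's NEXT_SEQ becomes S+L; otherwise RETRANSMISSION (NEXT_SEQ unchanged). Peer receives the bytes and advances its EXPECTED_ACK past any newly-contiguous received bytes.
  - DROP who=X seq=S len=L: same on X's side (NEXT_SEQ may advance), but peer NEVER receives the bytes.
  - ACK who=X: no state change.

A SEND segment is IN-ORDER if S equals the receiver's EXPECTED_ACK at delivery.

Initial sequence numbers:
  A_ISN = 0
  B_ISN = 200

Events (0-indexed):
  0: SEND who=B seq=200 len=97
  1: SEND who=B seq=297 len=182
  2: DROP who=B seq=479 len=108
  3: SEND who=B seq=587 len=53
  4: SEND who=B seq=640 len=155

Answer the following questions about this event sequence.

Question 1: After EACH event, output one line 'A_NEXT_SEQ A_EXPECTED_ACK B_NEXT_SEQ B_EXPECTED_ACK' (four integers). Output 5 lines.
0 297 297 0
0 479 479 0
0 479 587 0
0 479 640 0
0 479 795 0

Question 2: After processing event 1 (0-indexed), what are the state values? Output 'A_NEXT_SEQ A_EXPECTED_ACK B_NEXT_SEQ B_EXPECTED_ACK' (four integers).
After event 0: A_seq=0 A_ack=297 B_seq=297 B_ack=0
After event 1: A_seq=0 A_ack=479 B_seq=479 B_ack=0

0 479 479 0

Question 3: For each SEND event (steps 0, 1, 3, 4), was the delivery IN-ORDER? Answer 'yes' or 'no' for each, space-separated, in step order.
Step 0: SEND seq=200 -> in-order
Step 1: SEND seq=297 -> in-order
Step 3: SEND seq=587 -> out-of-order
Step 4: SEND seq=640 -> out-of-order

Answer: yes yes no no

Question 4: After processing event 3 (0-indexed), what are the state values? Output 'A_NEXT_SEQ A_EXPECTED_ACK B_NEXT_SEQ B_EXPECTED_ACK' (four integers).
After event 0: A_seq=0 A_ack=297 B_seq=297 B_ack=0
After event 1: A_seq=0 A_ack=479 B_seq=479 B_ack=0
After event 2: A_seq=0 A_ack=479 B_seq=587 B_ack=0
After event 3: A_seq=0 A_ack=479 B_seq=640 B_ack=0

0 479 640 0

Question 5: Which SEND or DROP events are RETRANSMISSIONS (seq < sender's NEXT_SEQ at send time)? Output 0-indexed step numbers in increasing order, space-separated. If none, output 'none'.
Answer: none

Derivation:
Step 0: SEND seq=200 -> fresh
Step 1: SEND seq=297 -> fresh
Step 2: DROP seq=479 -> fresh
Step 3: SEND seq=587 -> fresh
Step 4: SEND seq=640 -> fresh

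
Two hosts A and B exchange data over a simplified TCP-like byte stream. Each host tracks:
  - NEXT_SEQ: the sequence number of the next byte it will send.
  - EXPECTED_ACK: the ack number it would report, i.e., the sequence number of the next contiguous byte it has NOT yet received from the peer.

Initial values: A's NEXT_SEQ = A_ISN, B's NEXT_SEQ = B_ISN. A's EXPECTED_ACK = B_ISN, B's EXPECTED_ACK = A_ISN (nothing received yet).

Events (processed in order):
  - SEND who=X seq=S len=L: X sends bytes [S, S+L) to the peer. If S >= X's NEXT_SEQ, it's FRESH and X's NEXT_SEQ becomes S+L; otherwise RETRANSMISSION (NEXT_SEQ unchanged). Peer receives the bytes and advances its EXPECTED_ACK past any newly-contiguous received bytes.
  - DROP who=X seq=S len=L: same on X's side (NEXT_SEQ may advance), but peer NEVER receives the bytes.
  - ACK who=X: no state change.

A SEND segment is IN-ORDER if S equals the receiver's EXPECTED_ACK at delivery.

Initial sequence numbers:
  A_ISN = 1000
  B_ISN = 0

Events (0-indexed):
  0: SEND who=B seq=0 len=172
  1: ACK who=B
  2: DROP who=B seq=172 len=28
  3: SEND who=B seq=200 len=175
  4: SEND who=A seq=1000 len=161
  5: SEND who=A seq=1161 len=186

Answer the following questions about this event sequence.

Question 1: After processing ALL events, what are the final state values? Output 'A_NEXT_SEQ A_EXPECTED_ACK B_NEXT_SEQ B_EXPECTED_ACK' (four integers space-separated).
Answer: 1347 172 375 1347

Derivation:
After event 0: A_seq=1000 A_ack=172 B_seq=172 B_ack=1000
After event 1: A_seq=1000 A_ack=172 B_seq=172 B_ack=1000
After event 2: A_seq=1000 A_ack=172 B_seq=200 B_ack=1000
After event 3: A_seq=1000 A_ack=172 B_seq=375 B_ack=1000
After event 4: A_seq=1161 A_ack=172 B_seq=375 B_ack=1161
After event 5: A_seq=1347 A_ack=172 B_seq=375 B_ack=1347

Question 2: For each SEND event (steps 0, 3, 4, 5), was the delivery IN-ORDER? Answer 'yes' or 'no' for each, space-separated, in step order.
Answer: yes no yes yes

Derivation:
Step 0: SEND seq=0 -> in-order
Step 3: SEND seq=200 -> out-of-order
Step 4: SEND seq=1000 -> in-order
Step 5: SEND seq=1161 -> in-order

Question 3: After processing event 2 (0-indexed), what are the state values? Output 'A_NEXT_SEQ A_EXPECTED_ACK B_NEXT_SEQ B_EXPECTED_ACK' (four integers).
After event 0: A_seq=1000 A_ack=172 B_seq=172 B_ack=1000
After event 1: A_seq=1000 A_ack=172 B_seq=172 B_ack=1000
After event 2: A_seq=1000 A_ack=172 B_seq=200 B_ack=1000

1000 172 200 1000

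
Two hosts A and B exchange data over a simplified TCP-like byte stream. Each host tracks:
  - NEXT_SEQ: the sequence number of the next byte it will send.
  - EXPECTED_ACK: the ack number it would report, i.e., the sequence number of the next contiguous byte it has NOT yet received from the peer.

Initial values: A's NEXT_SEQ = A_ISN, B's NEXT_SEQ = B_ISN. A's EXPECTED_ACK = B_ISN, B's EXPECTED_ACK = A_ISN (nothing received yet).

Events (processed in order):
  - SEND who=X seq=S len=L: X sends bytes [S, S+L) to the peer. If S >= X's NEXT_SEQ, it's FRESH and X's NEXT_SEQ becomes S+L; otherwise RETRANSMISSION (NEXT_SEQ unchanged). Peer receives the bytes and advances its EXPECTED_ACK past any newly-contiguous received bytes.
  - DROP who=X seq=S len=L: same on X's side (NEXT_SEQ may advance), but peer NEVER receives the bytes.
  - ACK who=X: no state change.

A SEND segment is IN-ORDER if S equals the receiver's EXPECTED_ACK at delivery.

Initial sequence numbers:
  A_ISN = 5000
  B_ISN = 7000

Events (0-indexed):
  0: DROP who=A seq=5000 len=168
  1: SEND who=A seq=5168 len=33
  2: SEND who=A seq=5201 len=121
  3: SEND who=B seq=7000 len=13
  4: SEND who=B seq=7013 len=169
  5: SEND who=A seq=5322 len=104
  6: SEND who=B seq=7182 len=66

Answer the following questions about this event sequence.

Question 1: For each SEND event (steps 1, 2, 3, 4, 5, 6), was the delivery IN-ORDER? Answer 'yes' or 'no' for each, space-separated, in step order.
Answer: no no yes yes no yes

Derivation:
Step 1: SEND seq=5168 -> out-of-order
Step 2: SEND seq=5201 -> out-of-order
Step 3: SEND seq=7000 -> in-order
Step 4: SEND seq=7013 -> in-order
Step 5: SEND seq=5322 -> out-of-order
Step 6: SEND seq=7182 -> in-order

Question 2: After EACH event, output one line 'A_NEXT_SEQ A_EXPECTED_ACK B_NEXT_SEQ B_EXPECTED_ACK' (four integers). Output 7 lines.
5168 7000 7000 5000
5201 7000 7000 5000
5322 7000 7000 5000
5322 7013 7013 5000
5322 7182 7182 5000
5426 7182 7182 5000
5426 7248 7248 5000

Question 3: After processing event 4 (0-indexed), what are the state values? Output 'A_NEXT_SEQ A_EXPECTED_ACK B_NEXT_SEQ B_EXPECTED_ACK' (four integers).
After event 0: A_seq=5168 A_ack=7000 B_seq=7000 B_ack=5000
After event 1: A_seq=5201 A_ack=7000 B_seq=7000 B_ack=5000
After event 2: A_seq=5322 A_ack=7000 B_seq=7000 B_ack=5000
After event 3: A_seq=5322 A_ack=7013 B_seq=7013 B_ack=5000
After event 4: A_seq=5322 A_ack=7182 B_seq=7182 B_ack=5000

5322 7182 7182 5000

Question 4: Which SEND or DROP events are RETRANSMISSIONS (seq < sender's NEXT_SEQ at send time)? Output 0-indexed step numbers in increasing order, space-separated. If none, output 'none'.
Step 0: DROP seq=5000 -> fresh
Step 1: SEND seq=5168 -> fresh
Step 2: SEND seq=5201 -> fresh
Step 3: SEND seq=7000 -> fresh
Step 4: SEND seq=7013 -> fresh
Step 5: SEND seq=5322 -> fresh
Step 6: SEND seq=7182 -> fresh

Answer: none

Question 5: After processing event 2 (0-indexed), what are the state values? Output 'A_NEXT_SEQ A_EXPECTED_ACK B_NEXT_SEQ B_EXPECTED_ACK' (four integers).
After event 0: A_seq=5168 A_ack=7000 B_seq=7000 B_ack=5000
After event 1: A_seq=5201 A_ack=7000 B_seq=7000 B_ack=5000
After event 2: A_seq=5322 A_ack=7000 B_seq=7000 B_ack=5000

5322 7000 7000 5000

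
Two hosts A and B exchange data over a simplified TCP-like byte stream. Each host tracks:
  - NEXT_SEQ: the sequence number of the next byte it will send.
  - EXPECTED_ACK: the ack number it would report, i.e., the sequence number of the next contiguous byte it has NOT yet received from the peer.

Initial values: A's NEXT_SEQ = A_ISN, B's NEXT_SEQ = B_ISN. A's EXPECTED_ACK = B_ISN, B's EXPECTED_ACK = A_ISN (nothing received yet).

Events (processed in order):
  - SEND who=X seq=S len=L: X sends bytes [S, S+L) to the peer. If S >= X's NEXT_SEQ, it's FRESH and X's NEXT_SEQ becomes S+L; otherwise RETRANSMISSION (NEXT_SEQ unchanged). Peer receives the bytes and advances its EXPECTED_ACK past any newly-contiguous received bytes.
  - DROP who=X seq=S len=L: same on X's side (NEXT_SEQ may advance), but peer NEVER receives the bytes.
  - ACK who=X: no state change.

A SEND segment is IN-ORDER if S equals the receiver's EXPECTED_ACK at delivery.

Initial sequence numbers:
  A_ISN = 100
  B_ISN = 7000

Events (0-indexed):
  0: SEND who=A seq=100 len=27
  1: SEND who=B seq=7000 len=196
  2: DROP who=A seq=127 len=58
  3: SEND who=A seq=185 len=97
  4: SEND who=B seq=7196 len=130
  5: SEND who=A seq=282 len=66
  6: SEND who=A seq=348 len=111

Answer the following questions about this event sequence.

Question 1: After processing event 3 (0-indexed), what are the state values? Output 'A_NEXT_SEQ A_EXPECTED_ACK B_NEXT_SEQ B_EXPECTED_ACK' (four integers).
After event 0: A_seq=127 A_ack=7000 B_seq=7000 B_ack=127
After event 1: A_seq=127 A_ack=7196 B_seq=7196 B_ack=127
After event 2: A_seq=185 A_ack=7196 B_seq=7196 B_ack=127
After event 3: A_seq=282 A_ack=7196 B_seq=7196 B_ack=127

282 7196 7196 127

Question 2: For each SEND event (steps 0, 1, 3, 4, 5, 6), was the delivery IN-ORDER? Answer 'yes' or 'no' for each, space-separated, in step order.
Answer: yes yes no yes no no

Derivation:
Step 0: SEND seq=100 -> in-order
Step 1: SEND seq=7000 -> in-order
Step 3: SEND seq=185 -> out-of-order
Step 4: SEND seq=7196 -> in-order
Step 5: SEND seq=282 -> out-of-order
Step 6: SEND seq=348 -> out-of-order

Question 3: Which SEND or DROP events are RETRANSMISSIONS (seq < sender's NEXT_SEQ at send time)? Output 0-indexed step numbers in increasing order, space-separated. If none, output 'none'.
Answer: none

Derivation:
Step 0: SEND seq=100 -> fresh
Step 1: SEND seq=7000 -> fresh
Step 2: DROP seq=127 -> fresh
Step 3: SEND seq=185 -> fresh
Step 4: SEND seq=7196 -> fresh
Step 5: SEND seq=282 -> fresh
Step 6: SEND seq=348 -> fresh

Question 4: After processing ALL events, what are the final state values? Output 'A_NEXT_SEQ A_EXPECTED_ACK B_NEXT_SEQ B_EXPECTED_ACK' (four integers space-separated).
Answer: 459 7326 7326 127

Derivation:
After event 0: A_seq=127 A_ack=7000 B_seq=7000 B_ack=127
After event 1: A_seq=127 A_ack=7196 B_seq=7196 B_ack=127
After event 2: A_seq=185 A_ack=7196 B_seq=7196 B_ack=127
After event 3: A_seq=282 A_ack=7196 B_seq=7196 B_ack=127
After event 4: A_seq=282 A_ack=7326 B_seq=7326 B_ack=127
After event 5: A_seq=348 A_ack=7326 B_seq=7326 B_ack=127
After event 6: A_seq=459 A_ack=7326 B_seq=7326 B_ack=127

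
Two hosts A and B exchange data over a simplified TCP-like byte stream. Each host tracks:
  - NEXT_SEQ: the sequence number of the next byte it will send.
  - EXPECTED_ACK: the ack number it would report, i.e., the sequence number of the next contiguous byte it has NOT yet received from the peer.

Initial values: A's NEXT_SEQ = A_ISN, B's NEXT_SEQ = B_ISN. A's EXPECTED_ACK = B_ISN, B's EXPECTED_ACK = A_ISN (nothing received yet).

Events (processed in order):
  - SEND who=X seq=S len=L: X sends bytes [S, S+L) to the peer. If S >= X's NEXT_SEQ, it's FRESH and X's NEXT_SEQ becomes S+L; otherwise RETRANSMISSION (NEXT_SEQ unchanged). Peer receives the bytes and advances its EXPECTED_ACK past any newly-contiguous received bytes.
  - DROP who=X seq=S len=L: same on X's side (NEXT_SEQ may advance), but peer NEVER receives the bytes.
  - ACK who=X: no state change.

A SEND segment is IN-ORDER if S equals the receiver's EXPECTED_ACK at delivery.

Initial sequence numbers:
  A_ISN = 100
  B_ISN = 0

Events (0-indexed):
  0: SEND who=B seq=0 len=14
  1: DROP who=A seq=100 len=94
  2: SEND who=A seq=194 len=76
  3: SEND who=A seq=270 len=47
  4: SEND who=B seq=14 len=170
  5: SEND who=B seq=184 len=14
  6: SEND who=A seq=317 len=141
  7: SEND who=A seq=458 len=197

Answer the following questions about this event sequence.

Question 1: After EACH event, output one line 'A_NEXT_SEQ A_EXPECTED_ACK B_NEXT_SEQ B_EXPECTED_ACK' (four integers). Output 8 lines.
100 14 14 100
194 14 14 100
270 14 14 100
317 14 14 100
317 184 184 100
317 198 198 100
458 198 198 100
655 198 198 100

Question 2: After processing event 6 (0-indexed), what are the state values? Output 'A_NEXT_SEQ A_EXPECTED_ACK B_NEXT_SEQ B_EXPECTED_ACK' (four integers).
After event 0: A_seq=100 A_ack=14 B_seq=14 B_ack=100
After event 1: A_seq=194 A_ack=14 B_seq=14 B_ack=100
After event 2: A_seq=270 A_ack=14 B_seq=14 B_ack=100
After event 3: A_seq=317 A_ack=14 B_seq=14 B_ack=100
After event 4: A_seq=317 A_ack=184 B_seq=184 B_ack=100
After event 5: A_seq=317 A_ack=198 B_seq=198 B_ack=100
After event 6: A_seq=458 A_ack=198 B_seq=198 B_ack=100

458 198 198 100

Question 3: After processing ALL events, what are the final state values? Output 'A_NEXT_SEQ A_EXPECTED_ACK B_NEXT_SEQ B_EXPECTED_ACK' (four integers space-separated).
After event 0: A_seq=100 A_ack=14 B_seq=14 B_ack=100
After event 1: A_seq=194 A_ack=14 B_seq=14 B_ack=100
After event 2: A_seq=270 A_ack=14 B_seq=14 B_ack=100
After event 3: A_seq=317 A_ack=14 B_seq=14 B_ack=100
After event 4: A_seq=317 A_ack=184 B_seq=184 B_ack=100
After event 5: A_seq=317 A_ack=198 B_seq=198 B_ack=100
After event 6: A_seq=458 A_ack=198 B_seq=198 B_ack=100
After event 7: A_seq=655 A_ack=198 B_seq=198 B_ack=100

Answer: 655 198 198 100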